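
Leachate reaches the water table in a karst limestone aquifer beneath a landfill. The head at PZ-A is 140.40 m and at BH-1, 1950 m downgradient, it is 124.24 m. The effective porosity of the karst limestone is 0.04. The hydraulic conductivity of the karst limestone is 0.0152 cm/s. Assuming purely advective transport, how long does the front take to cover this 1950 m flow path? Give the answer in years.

Convert K: 0.0152 cm/s × 864 = 13.13 m/day.
Hydraulic gradient i = (140.40 − 124.24) / 1950 = 16.16 / 1950 = 0.008287.
Darcy flux q = K · i = 13.13 × 0.008287 = 0.1088 m/day.
Seepage velocity v = q / n_e = 0.1088 / 0.04 = 2.721 m/day.
Travel time t = L / v = 1950 / 2.721 = 716.7 days = 1.962 years.

1.96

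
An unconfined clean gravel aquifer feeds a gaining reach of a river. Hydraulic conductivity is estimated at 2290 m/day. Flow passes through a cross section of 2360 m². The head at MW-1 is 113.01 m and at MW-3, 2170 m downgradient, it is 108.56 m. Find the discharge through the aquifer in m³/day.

Hydraulic gradient i = (113.01 − 108.56) / 2170 = 4.45 / 2170 = 0.002051.
Darcy's law: Q = K · A · i = 2290 × 2360 × 0.002051 = 11083 m³/day.

11100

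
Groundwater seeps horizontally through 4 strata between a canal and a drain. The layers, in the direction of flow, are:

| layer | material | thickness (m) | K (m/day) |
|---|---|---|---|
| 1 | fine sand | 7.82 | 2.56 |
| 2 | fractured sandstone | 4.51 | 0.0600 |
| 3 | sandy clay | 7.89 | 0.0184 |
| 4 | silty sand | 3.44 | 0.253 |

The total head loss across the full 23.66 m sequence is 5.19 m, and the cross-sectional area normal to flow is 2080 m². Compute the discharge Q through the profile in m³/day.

Flow is perpendicular to layering, so the layers act in series and the equivalent K is the thickness-weighted harmonic mean.
Total thickness L = 7.82 + 4.51 + 7.89 + 3.44 = 23.66 m.
Σ(b_i/K_i) = 7.82/2.56 + 4.51/0.0600 + 7.89/0.0184 + 3.44/0.253 = 520.6 d.
K_eq = L / Σ(b_i/K_i) = 23.66 / 520.6 = 0.04545 m/day.
Q = K_eq · A · (Δh/L) = 0.04545 × 2080 × (5.19/23.66) = 20.74 m³/day.

20.7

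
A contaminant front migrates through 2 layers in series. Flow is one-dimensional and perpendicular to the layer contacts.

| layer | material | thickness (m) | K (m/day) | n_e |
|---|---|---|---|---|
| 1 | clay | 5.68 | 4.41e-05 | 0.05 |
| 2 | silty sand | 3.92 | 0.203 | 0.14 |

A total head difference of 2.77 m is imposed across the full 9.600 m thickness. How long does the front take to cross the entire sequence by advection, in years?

With flow normal to the layers, continuity requires the same specific discharge q through every layer.
Σ(b_i/K_i) = 5.68/4.41e-05 + 3.92/0.203 = 1.288e+05 d.
q = Δh / Σ(b_i/K_i) = 2.77 / 1.288e+05 = 2.150e-05 m/day.
In each layer the seepage velocity is v_i = q/n_i, so the layer transit time is t_i = b_i·n_i / q:
  layer 1 (clay): t_1 = 5.68 × 0.05 / 2.150e-05 = 13207 d
  layer 2 (silty sand): t_2 = 3.92 × 0.14 / 2.150e-05 = 25522 d
Total t = Σ t_i = 38729 days = 106.0 years.

106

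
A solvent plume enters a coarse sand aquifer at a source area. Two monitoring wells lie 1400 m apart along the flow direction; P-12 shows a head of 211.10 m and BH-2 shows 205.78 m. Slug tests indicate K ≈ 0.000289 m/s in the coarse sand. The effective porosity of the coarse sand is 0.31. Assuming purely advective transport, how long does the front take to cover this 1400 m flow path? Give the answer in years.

12.5

Convert K: 0.000289 m/s × 86400 = 24.97 m/day.
Hydraulic gradient i = (211.10 − 205.78) / 1400 = 5.32 / 1400 = 0.003800.
Darcy flux q = K · i = 24.97 × 0.003800 = 0.09488 m/day.
Seepage velocity v = q / n_e = 0.09488 / 0.31 = 0.3061 m/day.
Travel time t = L / v = 1400 / 0.3061 = 4574 days = 12.52 years.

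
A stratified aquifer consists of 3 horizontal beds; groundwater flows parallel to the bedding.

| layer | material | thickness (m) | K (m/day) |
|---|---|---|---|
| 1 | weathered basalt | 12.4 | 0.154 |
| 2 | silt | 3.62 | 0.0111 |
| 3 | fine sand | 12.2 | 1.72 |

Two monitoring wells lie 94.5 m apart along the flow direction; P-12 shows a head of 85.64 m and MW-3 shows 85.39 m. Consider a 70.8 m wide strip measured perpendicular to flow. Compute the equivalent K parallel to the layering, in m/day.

0.813

Flow is parallel to layering, so each bed carries its own Darcy discharge and the transmissivities add.
Σ(K_i·b_i) = 0.154×12.4 + 0.0111×3.62 + 1.72×12.2 = 22.93 m²/day.
Total thickness b = 28.22 m, so K_eq = Σ(K_i·b_i)/b = 0.8127 m/day.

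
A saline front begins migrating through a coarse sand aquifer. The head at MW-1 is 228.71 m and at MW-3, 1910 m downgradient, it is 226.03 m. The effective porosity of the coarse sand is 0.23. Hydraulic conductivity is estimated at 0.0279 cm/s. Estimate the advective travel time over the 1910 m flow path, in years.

35.6

Convert K: 0.0279 cm/s × 864 = 24.11 m/day.
Hydraulic gradient i = (228.71 − 226.03) / 1910 = 2.68 / 1910 = 0.001403.
Darcy flux q = K · i = 24.11 × 0.001403 = 0.03382 m/day.
Seepage velocity v = q / n_e = 0.03382 / 0.23 = 0.1471 m/day.
Travel time t = L / v = 1910 / 0.1471 = 12988 days = 35.56 years.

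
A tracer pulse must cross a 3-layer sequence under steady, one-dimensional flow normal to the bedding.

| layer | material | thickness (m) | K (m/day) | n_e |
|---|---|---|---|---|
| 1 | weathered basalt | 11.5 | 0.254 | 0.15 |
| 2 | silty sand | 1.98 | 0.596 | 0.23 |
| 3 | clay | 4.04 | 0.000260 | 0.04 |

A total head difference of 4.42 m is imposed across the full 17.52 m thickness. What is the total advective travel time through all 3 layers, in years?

22.6

With flow normal to the layers, continuity requires the same specific discharge q through every layer.
Σ(b_i/K_i) = 11.5/0.254 + 1.98/0.596 + 4.04/0.000260 = 15587 d.
q = Δh / Σ(b_i/K_i) = 4.42 / 15587 = 0.0002836 m/day.
In each layer the seepage velocity is v_i = q/n_i, so the layer transit time is t_i = b_i·n_i / q:
  layer 1 (weathered basalt): t_1 = 11.5 × 0.15 / 0.0002836 = 6083 d
  layer 2 (silty sand): t_2 = 1.98 × 0.23 / 0.0002836 = 1606 d
  layer 3 (clay): t_3 = 4.04 × 0.04 / 0.0002836 = 569.9 d
Total t = Σ t_i = 8259 days = 22.61 years.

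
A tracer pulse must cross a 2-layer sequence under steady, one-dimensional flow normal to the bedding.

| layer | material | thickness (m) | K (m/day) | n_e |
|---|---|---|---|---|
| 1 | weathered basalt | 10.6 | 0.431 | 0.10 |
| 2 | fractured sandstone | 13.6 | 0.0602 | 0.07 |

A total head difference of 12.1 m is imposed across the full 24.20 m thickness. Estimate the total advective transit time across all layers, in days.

With flow normal to the layers, continuity requires the same specific discharge q through every layer.
Σ(b_i/K_i) = 10.6/0.431 + 13.6/0.0602 = 250.5 d.
q = Δh / Σ(b_i/K_i) = 12.1 / 250.5 = 0.04830 m/day.
In each layer the seepage velocity is v_i = q/n_i, so the layer transit time is t_i = b_i·n_i / q:
  layer 1 (weathered basalt): t_1 = 10.6 × 0.10 / 0.04830 = 21.95 d
  layer 2 (fractured sandstone): t_2 = 13.6 × 0.07 / 0.04830 = 19.71 d
Total t = Σ t_i = 41.65 days.

41.7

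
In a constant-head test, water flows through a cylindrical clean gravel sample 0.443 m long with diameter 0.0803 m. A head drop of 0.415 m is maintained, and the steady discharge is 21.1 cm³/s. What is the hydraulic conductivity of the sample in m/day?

384

Cross-sectional area A = π·(d/2)² = π × (0.0803/2)² = 0.005064 m².
Convert discharge: 21.1 cm³/s = 2.110e-05 m³/s.
Darcy's law rearranged: K = Q·L / (A·Δh) = 2.110e-05 × 0.443 / (0.005064 × 0.415) = 0.004448 m/s = 384.3 m/day.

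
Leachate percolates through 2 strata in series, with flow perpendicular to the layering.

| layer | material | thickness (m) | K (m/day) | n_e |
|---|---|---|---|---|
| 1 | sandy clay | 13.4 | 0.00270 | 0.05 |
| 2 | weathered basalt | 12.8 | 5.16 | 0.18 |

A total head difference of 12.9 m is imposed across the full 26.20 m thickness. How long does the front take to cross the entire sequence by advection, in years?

3.13

With flow normal to the layers, continuity requires the same specific discharge q through every layer.
Σ(b_i/K_i) = 13.4/0.00270 + 12.8/5.16 = 4965 d.
q = Δh / Σ(b_i/K_i) = 12.9 / 4965 = 0.002598 m/day.
In each layer the seepage velocity is v_i = q/n_i, so the layer transit time is t_i = b_i·n_i / q:
  layer 1 (sandy clay): t_1 = 13.4 × 0.05 / 0.002598 = 257.9 d
  layer 2 (weathered basalt): t_2 = 12.8 × 0.18 / 0.002598 = 886.9 d
Total t = Σ t_i = 1145 days = 3.134 years.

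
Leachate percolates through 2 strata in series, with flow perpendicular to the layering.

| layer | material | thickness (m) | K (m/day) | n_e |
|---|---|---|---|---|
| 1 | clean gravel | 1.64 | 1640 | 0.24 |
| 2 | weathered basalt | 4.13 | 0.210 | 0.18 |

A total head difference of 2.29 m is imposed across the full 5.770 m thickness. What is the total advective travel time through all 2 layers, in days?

With flow normal to the layers, continuity requires the same specific discharge q through every layer.
Σ(b_i/K_i) = 1.64/1640 + 4.13/0.210 = 19.67 d.
q = Δh / Σ(b_i/K_i) = 2.29 / 19.67 = 0.1164 m/day.
In each layer the seepage velocity is v_i = q/n_i, so the layer transit time is t_i = b_i·n_i / q:
  layer 1 (clean gravel): t_1 = 1.64 × 0.24 / 0.1164 = 3.380 d
  layer 2 (weathered basalt): t_2 = 4.13 × 0.18 / 0.1164 = 6.385 d
Total t = Σ t_i = 9.765 days.

9.77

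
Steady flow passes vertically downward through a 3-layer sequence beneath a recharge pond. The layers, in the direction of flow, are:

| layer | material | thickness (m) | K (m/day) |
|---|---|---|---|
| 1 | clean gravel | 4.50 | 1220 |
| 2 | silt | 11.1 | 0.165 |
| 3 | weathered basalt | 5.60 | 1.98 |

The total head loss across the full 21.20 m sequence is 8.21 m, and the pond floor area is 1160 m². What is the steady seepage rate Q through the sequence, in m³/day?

Flow is perpendicular to layering, so the layers act in series and the equivalent K is the thickness-weighted harmonic mean.
Total thickness L = 4.50 + 11.1 + 5.60 = 21.20 m.
Σ(b_i/K_i) = 4.50/1220 + 11.1/0.165 + 5.60/1.98 = 70.10 d.
K_eq = L / Σ(b_i/K_i) = 21.20 / 70.10 = 0.3024 m/day.
Q = K_eq · A · (Δh/L) = 0.3024 × 1160 × (8.21/21.20) = 135.8 m³/day.

136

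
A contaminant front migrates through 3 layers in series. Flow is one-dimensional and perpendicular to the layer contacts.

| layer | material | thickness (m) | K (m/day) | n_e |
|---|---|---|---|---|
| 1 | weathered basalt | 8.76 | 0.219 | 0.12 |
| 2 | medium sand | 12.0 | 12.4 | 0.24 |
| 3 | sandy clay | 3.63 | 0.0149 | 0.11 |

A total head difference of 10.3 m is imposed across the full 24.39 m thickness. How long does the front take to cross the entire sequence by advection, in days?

120

With flow normal to the layers, continuity requires the same specific discharge q through every layer.
Σ(b_i/K_i) = 8.76/0.219 + 12.0/12.4 + 3.63/0.0149 = 284.6 d.
q = Δh / Σ(b_i/K_i) = 10.3 / 284.6 = 0.03619 m/day.
In each layer the seepage velocity is v_i = q/n_i, so the layer transit time is t_i = b_i·n_i / q:
  layer 1 (weathered basalt): t_1 = 8.76 × 0.12 / 0.03619 = 29.04 d
  layer 2 (medium sand): t_2 = 12.0 × 0.24 / 0.03619 = 79.58 d
  layer 3 (sandy clay): t_3 = 3.63 × 0.11 / 0.03619 = 11.03 d
Total t = Σ t_i = 119.7 days.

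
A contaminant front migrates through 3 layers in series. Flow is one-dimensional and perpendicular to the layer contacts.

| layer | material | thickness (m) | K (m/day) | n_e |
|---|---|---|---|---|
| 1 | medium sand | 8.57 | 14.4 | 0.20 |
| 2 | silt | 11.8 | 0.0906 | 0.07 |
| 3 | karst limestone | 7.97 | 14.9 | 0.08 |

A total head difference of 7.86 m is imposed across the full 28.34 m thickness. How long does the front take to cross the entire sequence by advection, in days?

With flow normal to the layers, continuity requires the same specific discharge q through every layer.
Σ(b_i/K_i) = 8.57/14.4 + 11.8/0.0906 + 7.97/14.9 = 131.4 d.
q = Δh / Σ(b_i/K_i) = 7.86 / 131.4 = 0.05983 m/day.
In each layer the seepage velocity is v_i = q/n_i, so the layer transit time is t_i = b_i·n_i / q:
  layer 1 (medium sand): t_1 = 8.57 × 0.20 / 0.05983 = 28.65 d
  layer 2 (silt): t_2 = 11.8 × 0.07 / 0.05983 = 13.81 d
  layer 3 (karst limestone): t_3 = 7.97 × 0.08 / 0.05983 = 10.66 d
Total t = Σ t_i = 53.11 days.

53.1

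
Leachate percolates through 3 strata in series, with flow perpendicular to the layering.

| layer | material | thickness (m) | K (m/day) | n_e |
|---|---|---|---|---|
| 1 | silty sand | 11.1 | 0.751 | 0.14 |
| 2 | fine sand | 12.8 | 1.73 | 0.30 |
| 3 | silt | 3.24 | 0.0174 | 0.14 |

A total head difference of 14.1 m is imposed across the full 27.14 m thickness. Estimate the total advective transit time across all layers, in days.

With flow normal to the layers, continuity requires the same specific discharge q through every layer.
Σ(b_i/K_i) = 11.1/0.751 + 12.8/1.73 + 3.24/0.0174 = 208.4 d.
q = Δh / Σ(b_i/K_i) = 14.1 / 208.4 = 0.06766 m/day.
In each layer the seepage velocity is v_i = q/n_i, so the layer transit time is t_i = b_i·n_i / q:
  layer 1 (silty sand): t_1 = 11.1 × 0.14 / 0.06766 = 22.97 d
  layer 2 (fine sand): t_2 = 12.8 × 0.30 / 0.06766 = 56.75 d
  layer 3 (silt): t_3 = 3.24 × 0.14 / 0.06766 = 6.704 d
Total t = Σ t_i = 86.42 days.

86.4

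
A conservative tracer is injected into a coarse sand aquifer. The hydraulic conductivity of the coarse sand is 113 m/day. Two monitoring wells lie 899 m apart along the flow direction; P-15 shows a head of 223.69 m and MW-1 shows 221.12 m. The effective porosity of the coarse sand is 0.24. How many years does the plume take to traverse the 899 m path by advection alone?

1.83

Hydraulic gradient i = (223.69 − 221.12) / 899 = 2.57 / 899 = 0.002859.
Darcy flux q = K · i = 113.0 × 0.002859 = 0.3230 m/day.
Seepage velocity v = q / n_e = 0.3230 / 0.24 = 1.346 m/day.
Travel time t = L / v = 899 / 1.346 = 667.9 days = 1.829 years.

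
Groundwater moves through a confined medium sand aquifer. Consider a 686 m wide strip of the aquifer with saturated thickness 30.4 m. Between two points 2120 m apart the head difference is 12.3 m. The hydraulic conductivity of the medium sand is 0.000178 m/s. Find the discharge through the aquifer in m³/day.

Convert K: 0.000178 m/s × 86400 = 15.38 m/day.
Cross-sectional area A = 686 × 30.4 = 20854 m².
Hydraulic gradient i = Δh / L = 12.3 / 2120 = 0.005802.
Darcy's law: Q = K · A · i = 15.38 × 20854 × 0.005802 = 1861 m³/day.

1860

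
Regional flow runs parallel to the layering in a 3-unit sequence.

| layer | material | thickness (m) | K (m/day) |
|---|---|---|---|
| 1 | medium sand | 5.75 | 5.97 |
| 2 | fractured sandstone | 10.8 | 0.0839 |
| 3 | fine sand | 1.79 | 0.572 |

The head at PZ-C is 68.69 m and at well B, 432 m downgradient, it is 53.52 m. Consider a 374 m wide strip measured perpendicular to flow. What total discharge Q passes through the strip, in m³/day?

Flow is parallel to layering, so each bed carries its own Darcy discharge and the transmissivities add.
Σ(K_i·b_i) = 5.97×5.75 + 0.0839×10.8 + 0.572×1.79 = 36.26 m²/day.
Hydraulic gradient i = (68.69 − 53.52) / 432 = 15.17 / 432 = 0.03512.
Q = Σ(K_i·b_i) · W · i = 36.26 × 374 × 0.03512 = 476.2 m³/day.

476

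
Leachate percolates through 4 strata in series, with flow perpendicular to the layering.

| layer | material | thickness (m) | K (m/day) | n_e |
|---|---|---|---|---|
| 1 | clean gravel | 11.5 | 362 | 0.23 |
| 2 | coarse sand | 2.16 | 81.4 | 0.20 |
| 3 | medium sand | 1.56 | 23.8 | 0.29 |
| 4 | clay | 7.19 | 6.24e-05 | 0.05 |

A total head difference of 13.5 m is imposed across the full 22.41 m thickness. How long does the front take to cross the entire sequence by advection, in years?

With flow normal to the layers, continuity requires the same specific discharge q through every layer.
Σ(b_i/K_i) = 11.5/362 + 2.16/81.4 + 1.56/23.8 + 7.19/6.24e-05 = 1.152e+05 d.
q = Δh / Σ(b_i/K_i) = 13.5 / 1.152e+05 = 0.0001172 m/day.
In each layer the seepage velocity is v_i = q/n_i, so the layer transit time is t_i = b_i·n_i / q:
  layer 1 (clean gravel): t_1 = 11.5 × 0.23 / 0.0001172 = 22575 d
  layer 2 (coarse sand): t_2 = 2.16 × 0.20 / 0.0001172 = 3687 d
  layer 3 (medium sand): t_3 = 1.56 × 0.29 / 0.0001172 = 3861 d
  layer 4 (clay): t_4 = 7.19 × 0.05 / 0.0001172 = 3068 d
Total t = Σ t_i = 33192 days = 90.88 years.

90.9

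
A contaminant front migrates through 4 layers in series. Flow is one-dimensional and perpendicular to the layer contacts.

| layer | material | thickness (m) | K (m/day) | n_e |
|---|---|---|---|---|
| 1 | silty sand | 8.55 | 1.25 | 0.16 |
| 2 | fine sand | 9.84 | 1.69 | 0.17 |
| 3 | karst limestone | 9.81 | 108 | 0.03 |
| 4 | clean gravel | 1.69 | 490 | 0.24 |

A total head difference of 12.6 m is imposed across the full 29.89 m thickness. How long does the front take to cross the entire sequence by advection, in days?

3.79

With flow normal to the layers, continuity requires the same specific discharge q through every layer.
Σ(b_i/K_i) = 8.55/1.25 + 9.84/1.69 + 9.81/108 + 1.69/490 = 12.76 d.
q = Δh / Σ(b_i/K_i) = 12.6 / 12.76 = 0.9877 m/day.
In each layer the seepage velocity is v_i = q/n_i, so the layer transit time is t_i = b_i·n_i / q:
  layer 1 (silty sand): t_1 = 8.55 × 0.16 / 0.9877 = 1.385 d
  layer 2 (fine sand): t_2 = 9.84 × 0.17 / 0.9877 = 1.694 d
  layer 3 (karst limestone): t_3 = 9.81 × 0.03 / 0.9877 = 0.2980 d
  layer 4 (clean gravel): t_4 = 1.69 × 0.24 / 0.9877 = 0.4106 d
Total t = Σ t_i = 3.787 days.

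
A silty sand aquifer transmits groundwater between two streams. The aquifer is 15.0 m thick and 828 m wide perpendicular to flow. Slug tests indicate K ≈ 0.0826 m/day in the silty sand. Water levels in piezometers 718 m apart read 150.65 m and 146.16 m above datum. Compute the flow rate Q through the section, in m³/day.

Cross-sectional area A = 828 × 15.0 = 12420 m².
Hydraulic gradient i = (150.65 − 146.16) / 718 = 4.49 / 718 = 0.006253.
Darcy's law: Q = K · A · i = 0.08260 × 12420 × 0.006253 = 6.415 m³/day.

6.42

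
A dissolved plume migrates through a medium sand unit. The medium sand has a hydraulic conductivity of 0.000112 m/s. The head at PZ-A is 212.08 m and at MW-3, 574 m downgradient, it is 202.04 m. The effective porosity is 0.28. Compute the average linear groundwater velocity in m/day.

Convert K: 0.000112 m/s × 86400 = 9.677 m/day.
Hydraulic gradient i = (212.08 − 202.04) / 574 = 10.04 / 574 = 0.01749.
Darcy flux q = K · i = 9.677 × 0.01749 = 0.1693 m/day.
Seepage velocity v = q / n_e = 0.1693 / 0.28 = 0.6045 m/day.

0.604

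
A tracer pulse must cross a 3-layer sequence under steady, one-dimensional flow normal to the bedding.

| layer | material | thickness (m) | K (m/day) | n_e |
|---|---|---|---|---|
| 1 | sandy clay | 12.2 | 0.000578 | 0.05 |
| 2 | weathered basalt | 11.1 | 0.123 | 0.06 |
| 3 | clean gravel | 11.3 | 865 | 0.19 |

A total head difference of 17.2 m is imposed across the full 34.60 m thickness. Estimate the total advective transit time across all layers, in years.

11.5

With flow normal to the layers, continuity requires the same specific discharge q through every layer.
Σ(b_i/K_i) = 12.2/0.000578 + 11.1/0.123 + 11.3/865 = 21198 d.
q = Δh / Σ(b_i/K_i) = 17.2 / 21198 = 0.0008114 m/day.
In each layer the seepage velocity is v_i = q/n_i, so the layer transit time is t_i = b_i·n_i / q:
  layer 1 (sandy clay): t_1 = 12.2 × 0.05 / 0.0008114 = 751.8 d
  layer 2 (weathered basalt): t_2 = 11.1 × 0.06 / 0.0008114 = 820.8 d
  layer 3 (clean gravel): t_3 = 11.3 × 0.19 / 0.0008114 = 2646 d
Total t = Σ t_i = 4219 days = 11.55 years.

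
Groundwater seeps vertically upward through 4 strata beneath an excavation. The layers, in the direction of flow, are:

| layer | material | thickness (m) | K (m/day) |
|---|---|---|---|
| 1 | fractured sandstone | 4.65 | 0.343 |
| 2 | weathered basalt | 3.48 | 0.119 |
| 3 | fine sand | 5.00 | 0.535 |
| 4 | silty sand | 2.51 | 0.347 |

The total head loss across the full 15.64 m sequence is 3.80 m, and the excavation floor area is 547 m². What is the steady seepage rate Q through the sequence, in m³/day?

35.0

Flow is perpendicular to layering, so the layers act in series and the equivalent K is the thickness-weighted harmonic mean.
Total thickness L = 4.65 + 3.48 + 5.00 + 2.51 = 15.64 m.
Σ(b_i/K_i) = 4.65/0.343 + 3.48/0.119 + 5.00/0.535 + 2.51/0.347 = 59.38 d.
K_eq = L / Σ(b_i/K_i) = 15.64 / 59.38 = 0.2634 m/day.
Q = K_eq · A · (Δh/L) = 0.2634 × 547 × (3.80/15.64) = 35.01 m³/day.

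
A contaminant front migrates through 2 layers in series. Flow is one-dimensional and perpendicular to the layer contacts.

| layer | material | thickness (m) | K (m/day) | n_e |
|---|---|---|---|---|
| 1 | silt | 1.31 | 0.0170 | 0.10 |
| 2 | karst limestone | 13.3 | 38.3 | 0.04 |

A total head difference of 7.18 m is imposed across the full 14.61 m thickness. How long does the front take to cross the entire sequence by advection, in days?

With flow normal to the layers, continuity requires the same specific discharge q through every layer.
Σ(b_i/K_i) = 1.31/0.0170 + 13.3/38.3 = 77.41 d.
q = Δh / Σ(b_i/K_i) = 7.18 / 77.41 = 0.09276 m/day.
In each layer the seepage velocity is v_i = q/n_i, so the layer transit time is t_i = b_i·n_i / q:
  layer 1 (silt): t_1 = 1.31 × 0.10 / 0.09276 = 1.412 d
  layer 2 (karst limestone): t_2 = 13.3 × 0.04 / 0.09276 = 5.735 d
Total t = Σ t_i = 7.148 days.

7.15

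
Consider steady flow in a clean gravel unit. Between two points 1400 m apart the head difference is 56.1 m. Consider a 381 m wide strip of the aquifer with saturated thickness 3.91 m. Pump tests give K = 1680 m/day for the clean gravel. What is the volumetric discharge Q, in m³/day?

Cross-sectional area A = 381 × 3.91 = 1490 m².
Hydraulic gradient i = Δh / L = 56.1 / 1400 = 0.04007.
Darcy's law: Q = K · A · i = 1680 × 1490 × 0.04007 = 1.003e+05 m³/day.

100000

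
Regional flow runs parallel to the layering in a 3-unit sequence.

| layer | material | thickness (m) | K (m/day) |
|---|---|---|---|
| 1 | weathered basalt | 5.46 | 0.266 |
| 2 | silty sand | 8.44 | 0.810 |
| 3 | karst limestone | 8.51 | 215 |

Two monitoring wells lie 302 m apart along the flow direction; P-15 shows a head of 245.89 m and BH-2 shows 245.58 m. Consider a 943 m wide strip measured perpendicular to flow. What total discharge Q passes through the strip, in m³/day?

1780

Flow is parallel to layering, so each bed carries its own Darcy discharge and the transmissivities add.
Σ(K_i·b_i) = 0.266×5.46 + 0.810×8.44 + 215×8.51 = 1838 m²/day.
Hydraulic gradient i = (245.89 − 245.58) / 302 = 0.31 / 302 = 0.001026.
Q = Σ(K_i·b_i) · W · i = 1838 × 943 × 0.001026 = 1779 m³/day.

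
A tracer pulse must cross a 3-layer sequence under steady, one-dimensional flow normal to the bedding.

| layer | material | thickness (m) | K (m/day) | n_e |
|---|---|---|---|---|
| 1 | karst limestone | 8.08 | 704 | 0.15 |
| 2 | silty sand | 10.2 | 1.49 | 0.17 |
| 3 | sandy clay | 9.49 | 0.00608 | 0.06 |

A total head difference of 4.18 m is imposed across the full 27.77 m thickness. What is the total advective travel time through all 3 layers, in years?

With flow normal to the layers, continuity requires the same specific discharge q through every layer.
Σ(b_i/K_i) = 8.08/704 + 10.2/1.49 + 9.49/0.00608 = 1568 d.
q = Δh / Σ(b_i/K_i) = 4.18 / 1568 = 0.002666 m/day.
In each layer the seepage velocity is v_i = q/n_i, so the layer transit time is t_i = b_i·n_i / q:
  layer 1 (karst limestone): t_1 = 8.08 × 0.15 / 0.002666 = 454.6 d
  layer 2 (silty sand): t_2 = 10.2 × 0.17 / 0.002666 = 650.3 d
  layer 3 (sandy clay): t_3 = 9.49 × 0.06 / 0.002666 = 213.6 d
Total t = Σ t_i = 1318 days = 3.610 years.

3.61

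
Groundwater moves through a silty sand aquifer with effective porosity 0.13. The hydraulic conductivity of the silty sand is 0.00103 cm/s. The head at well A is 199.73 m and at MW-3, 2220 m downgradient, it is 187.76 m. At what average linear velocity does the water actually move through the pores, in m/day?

0.0369

Convert K: 0.00103 cm/s × 864 = 0.8899 m/day.
Hydraulic gradient i = (199.73 − 187.76) / 2220 = 11.97 / 2220 = 0.005392.
Darcy flux q = K · i = 0.8899 × 0.005392 = 0.004798 m/day.
Seepage velocity v = q / n_e = 0.004798 / 0.13 = 0.03691 m/day.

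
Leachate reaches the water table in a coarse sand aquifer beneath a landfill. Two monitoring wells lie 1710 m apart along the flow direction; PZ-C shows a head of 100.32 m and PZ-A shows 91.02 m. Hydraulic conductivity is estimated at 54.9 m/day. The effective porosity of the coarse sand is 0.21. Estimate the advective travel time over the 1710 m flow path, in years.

Hydraulic gradient i = (100.32 − 91.02) / 1710 = 9.3 / 1710 = 0.005439.
Darcy flux q = K · i = 54.90 × 0.005439 = 0.2986 m/day.
Seepage velocity v = q / n_e = 0.2986 / 0.21 = 1.422 m/day.
Travel time t = L / v = 1710 / 1.422 = 1203 days = 3.293 years.

3.29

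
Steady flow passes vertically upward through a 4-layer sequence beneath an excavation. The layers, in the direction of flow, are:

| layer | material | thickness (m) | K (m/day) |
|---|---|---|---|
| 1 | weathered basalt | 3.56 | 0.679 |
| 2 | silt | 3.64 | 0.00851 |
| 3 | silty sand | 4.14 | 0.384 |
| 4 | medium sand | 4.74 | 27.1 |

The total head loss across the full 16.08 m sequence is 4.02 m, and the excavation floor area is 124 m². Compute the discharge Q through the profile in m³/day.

Flow is perpendicular to layering, so the layers act in series and the equivalent K is the thickness-weighted harmonic mean.
Total thickness L = 3.56 + 3.64 + 4.14 + 4.74 = 16.08 m.
Σ(b_i/K_i) = 3.56/0.679 + 3.64/0.00851 + 4.14/0.384 + 4.74/27.1 = 443.9 d.
K_eq = L / Σ(b_i/K_i) = 16.08 / 443.9 = 0.03622 m/day.
Q = K_eq · A · (Δh/L) = 0.03622 × 124 × (4.02/16.08) = 1.123 m³/day.

1.12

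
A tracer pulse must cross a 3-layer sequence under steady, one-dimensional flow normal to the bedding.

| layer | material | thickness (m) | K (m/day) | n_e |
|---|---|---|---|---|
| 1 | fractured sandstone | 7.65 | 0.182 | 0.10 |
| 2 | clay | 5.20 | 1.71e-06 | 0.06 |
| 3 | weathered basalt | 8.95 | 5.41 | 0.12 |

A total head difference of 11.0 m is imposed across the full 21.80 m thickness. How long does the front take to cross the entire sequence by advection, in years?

1630

With flow normal to the layers, continuity requires the same specific discharge q through every layer.
Σ(b_i/K_i) = 7.65/0.182 + 5.20/1.71e-06 + 8.95/5.41 = 3.041e+06 d.
q = Δh / Σ(b_i/K_i) = 11.0 / 3.041e+06 = 3.617e-06 m/day.
In each layer the seepage velocity is v_i = q/n_i, so the layer transit time is t_i = b_i·n_i / q:
  layer 1 (fractured sandstone): t_1 = 7.65 × 0.10 / 3.617e-06 = 2.115e+05 d
  layer 2 (clay): t_2 = 5.20 × 0.06 / 3.617e-06 = 86253 d
  layer 3 (weathered basalt): t_3 = 8.95 × 0.12 / 3.617e-06 = 2.969e+05 d
Total t = Σ t_i = 5.946e+05 days = 1628 years.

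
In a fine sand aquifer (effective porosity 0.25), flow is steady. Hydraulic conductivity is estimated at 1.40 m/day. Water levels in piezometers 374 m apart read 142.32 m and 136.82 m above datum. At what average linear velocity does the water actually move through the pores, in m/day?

Hydraulic gradient i = (142.32 − 136.82) / 374 = 5.5 / 374 = 0.01471.
Darcy flux q = K · i = 1.400 × 0.01471 = 0.02059 m/day.
Seepage velocity v = q / n_e = 0.02059 / 0.25 = 0.08235 m/day.

0.0824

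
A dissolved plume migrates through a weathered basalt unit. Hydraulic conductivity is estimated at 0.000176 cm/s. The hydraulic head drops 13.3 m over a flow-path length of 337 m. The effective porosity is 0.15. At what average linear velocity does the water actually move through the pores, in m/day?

0.0400

Convert K: 0.000176 cm/s × 864 = 0.1521 m/day.
Hydraulic gradient i = Δh / L = 13.3 / 337 = 0.03947.
Darcy flux q = K · i = 0.1521 × 0.03947 = 0.006001 m/day.
Seepage velocity v = q / n_e = 0.006001 / 0.15 = 0.04001 m/day.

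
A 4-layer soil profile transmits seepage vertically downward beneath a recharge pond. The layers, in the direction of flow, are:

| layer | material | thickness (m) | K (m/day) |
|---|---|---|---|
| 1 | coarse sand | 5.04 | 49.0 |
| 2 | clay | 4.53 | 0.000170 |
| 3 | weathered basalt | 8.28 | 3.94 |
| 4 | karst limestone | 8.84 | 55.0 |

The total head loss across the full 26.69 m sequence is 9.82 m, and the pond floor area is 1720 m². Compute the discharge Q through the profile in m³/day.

0.634

Flow is perpendicular to layering, so the layers act in series and the equivalent K is the thickness-weighted harmonic mean.
Total thickness L = 5.04 + 4.53 + 8.28 + 8.84 = 26.69 m.
Σ(b_i/K_i) = 5.04/49.0 + 4.53/0.000170 + 8.28/3.94 + 8.84/55.0 = 26649 d.
K_eq = L / Σ(b_i/K_i) = 26.69 / 26649 = 0.001002 m/day.
Q = K_eq · A · (Δh/L) = 0.001002 × 1720 × (9.82/26.69) = 0.6338 m³/day.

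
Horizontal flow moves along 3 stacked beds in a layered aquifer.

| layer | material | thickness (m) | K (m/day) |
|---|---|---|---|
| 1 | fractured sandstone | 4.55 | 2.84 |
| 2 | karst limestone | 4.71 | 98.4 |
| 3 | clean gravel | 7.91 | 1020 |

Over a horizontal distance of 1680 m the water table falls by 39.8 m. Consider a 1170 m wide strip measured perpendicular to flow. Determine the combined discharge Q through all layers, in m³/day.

237000

Flow is parallel to layering, so each bed carries its own Darcy discharge and the transmissivities add.
Σ(K_i·b_i) = 2.84×4.55 + 98.4×4.71 + 1020×7.91 = 8545 m²/day.
Hydraulic gradient i = Δh / L = 39.8 / 1680 = 0.02369.
Q = Σ(K_i·b_i) · W · i = 8545 × 1170 × 0.02369 = 2.368e+05 m³/day.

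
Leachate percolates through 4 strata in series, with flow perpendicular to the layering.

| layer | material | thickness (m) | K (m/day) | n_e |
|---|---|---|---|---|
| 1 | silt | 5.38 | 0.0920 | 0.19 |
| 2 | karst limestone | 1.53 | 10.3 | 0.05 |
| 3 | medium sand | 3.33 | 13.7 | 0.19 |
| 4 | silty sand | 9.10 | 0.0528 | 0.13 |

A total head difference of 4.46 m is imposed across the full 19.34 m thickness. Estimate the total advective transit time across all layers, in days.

151

With flow normal to the layers, continuity requires the same specific discharge q through every layer.
Σ(b_i/K_i) = 5.38/0.0920 + 1.53/10.3 + 3.33/13.7 + 9.10/0.0528 = 231.2 d.
q = Δh / Σ(b_i/K_i) = 4.46 / 231.2 = 0.01929 m/day.
In each layer the seepage velocity is v_i = q/n_i, so the layer transit time is t_i = b_i·n_i / q:
  layer 1 (silt): t_1 = 5.38 × 0.19 / 0.01929 = 52.99 d
  layer 2 (karst limestone): t_2 = 1.53 × 0.05 / 0.01929 = 3.966 d
  layer 3 (medium sand): t_3 = 3.33 × 0.19 / 0.01929 = 32.80 d
  layer 4 (silty sand): t_4 = 9.10 × 0.13 / 0.01929 = 61.33 d
Total t = Σ t_i = 151.1 days.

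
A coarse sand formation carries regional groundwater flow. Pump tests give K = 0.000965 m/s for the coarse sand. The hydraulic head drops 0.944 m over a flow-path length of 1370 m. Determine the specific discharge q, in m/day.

0.0575

Convert K: 0.000965 m/s × 86400 = 83.38 m/day.
Hydraulic gradient i = Δh / L = 0.944 / 1370 = 0.0006891.
Specific discharge q = K · i = 83.38 × 0.0006891 = 0.05745 m/day.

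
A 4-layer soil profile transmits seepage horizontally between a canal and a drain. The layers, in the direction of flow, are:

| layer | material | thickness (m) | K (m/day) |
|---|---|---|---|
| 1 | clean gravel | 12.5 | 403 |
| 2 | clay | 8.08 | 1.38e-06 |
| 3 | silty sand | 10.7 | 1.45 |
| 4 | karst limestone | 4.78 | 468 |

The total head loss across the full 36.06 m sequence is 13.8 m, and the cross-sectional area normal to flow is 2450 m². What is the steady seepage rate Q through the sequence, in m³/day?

0.00577

Flow is perpendicular to layering, so the layers act in series and the equivalent K is the thickness-weighted harmonic mean.
Total thickness L = 12.5 + 8.08 + 10.7 + 4.78 = 36.06 m.
Σ(b_i/K_i) = 12.5/403 + 8.08/1.38e-06 + 10.7/1.45 + 4.78/468 = 5.855e+06 d.
K_eq = L / Σ(b_i/K_i) = 36.06 / 5.855e+06 = 6.159e-06 m/day.
Q = K_eq · A · (Δh/L) = 6.159e-06 × 2450 × (13.8/36.06) = 0.005774 m³/day.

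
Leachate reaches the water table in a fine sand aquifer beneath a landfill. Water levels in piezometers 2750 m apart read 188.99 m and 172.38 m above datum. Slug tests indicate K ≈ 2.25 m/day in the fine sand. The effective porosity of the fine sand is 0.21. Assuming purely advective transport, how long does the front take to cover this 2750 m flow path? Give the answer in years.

116

Hydraulic gradient i = (188.99 − 172.38) / 2750 = 16.61 / 2750 = 0.006040.
Darcy flux q = K · i = 2.250 × 0.006040 = 0.01359 m/day.
Seepage velocity v = q / n_e = 0.01359 / 0.21 = 0.06471 m/day.
Travel time t = L / v = 2750 / 0.06471 = 42494 days = 116.3 years.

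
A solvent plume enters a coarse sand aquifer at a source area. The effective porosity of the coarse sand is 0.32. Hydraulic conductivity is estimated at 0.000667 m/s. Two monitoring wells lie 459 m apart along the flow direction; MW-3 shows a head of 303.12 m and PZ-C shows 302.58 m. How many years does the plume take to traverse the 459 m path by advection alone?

Convert K: 0.000667 m/s × 86400 = 57.63 m/day.
Hydraulic gradient i = (303.12 − 302.58) / 459 = 0.54 / 459 = 0.001176.
Darcy flux q = K · i = 57.63 × 0.001176 = 0.06780 m/day.
Seepage velocity v = q / n_e = 0.06780 / 0.32 = 0.2119 m/day.
Travel time t = L / v = 459 / 0.2119 = 2166 days = 5.931 years.

5.93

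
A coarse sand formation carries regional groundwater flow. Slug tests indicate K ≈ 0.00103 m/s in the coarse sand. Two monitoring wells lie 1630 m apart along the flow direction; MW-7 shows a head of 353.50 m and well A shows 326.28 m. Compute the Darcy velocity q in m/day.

Convert K: 0.00103 m/s × 86400 = 88.99 m/day.
Hydraulic gradient i = (353.50 − 326.28) / 1630 = 27.22 / 1630 = 0.01670.
Specific discharge q = K · i = 88.99 × 0.01670 = 1.486 m/day.

1.49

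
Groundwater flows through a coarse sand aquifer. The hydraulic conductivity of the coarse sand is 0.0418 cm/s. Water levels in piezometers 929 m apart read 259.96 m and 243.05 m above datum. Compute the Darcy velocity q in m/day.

0.657

Convert K: 0.0418 cm/s × 864 = 36.12 m/day.
Hydraulic gradient i = (259.96 − 243.05) / 929 = 16.91 / 929 = 0.01820.
Specific discharge q = K · i = 36.12 × 0.01820 = 0.6574 m/day.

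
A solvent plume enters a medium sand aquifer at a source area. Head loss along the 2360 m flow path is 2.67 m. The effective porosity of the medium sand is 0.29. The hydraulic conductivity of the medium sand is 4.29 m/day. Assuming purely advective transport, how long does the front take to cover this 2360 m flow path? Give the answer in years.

Hydraulic gradient i = Δh / L = 2.67 / 2360 = 0.001131.
Darcy flux q = K · i = 4.290 × 0.001131 = 0.004854 m/day.
Seepage velocity v = q / n_e = 0.004854 / 0.29 = 0.01674 m/day.
Travel time t = L / v = 2360 / 0.01674 = 1.410e+05 days = 386.1 years.

386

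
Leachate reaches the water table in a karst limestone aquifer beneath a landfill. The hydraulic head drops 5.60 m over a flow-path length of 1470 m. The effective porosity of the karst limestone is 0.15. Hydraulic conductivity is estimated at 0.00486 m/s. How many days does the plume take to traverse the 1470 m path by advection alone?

Convert K: 0.00486 m/s × 86400 = 419.9 m/day.
Hydraulic gradient i = Δh / L = 5.60 / 1470 = 0.003810.
Darcy flux q = K · i = 419.9 × 0.003810 = 1.600 m/day.
Seepage velocity v = q / n_e = 1.600 / 0.15 = 10.66 m/day.
Travel time t = L / v = 1470 / 10.66 = 137.8 days.

138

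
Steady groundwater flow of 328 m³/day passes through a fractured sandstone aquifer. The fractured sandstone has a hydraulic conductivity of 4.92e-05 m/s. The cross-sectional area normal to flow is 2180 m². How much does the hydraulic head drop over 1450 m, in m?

Convert K: 4.92e-05 m/s × 86400 = 4.251 m/day.
From Q = K·A·i, i = Q / (K·A) = 328 / (4.251 × 2180) = 0.03539.
Head loss Δh = i · L = 0.03539 × 1450 = 51.32 m.

51.3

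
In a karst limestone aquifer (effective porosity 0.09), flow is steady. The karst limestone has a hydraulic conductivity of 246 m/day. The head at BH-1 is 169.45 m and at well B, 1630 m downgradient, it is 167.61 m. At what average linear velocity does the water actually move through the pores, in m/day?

3.09

Hydraulic gradient i = (169.45 − 167.61) / 1630 = 1.84 / 1630 = 0.001129.
Darcy flux q = K · i = 246.0 × 0.001129 = 0.2777 m/day.
Seepage velocity v = q / n_e = 0.2777 / 0.09 = 3.085 m/day.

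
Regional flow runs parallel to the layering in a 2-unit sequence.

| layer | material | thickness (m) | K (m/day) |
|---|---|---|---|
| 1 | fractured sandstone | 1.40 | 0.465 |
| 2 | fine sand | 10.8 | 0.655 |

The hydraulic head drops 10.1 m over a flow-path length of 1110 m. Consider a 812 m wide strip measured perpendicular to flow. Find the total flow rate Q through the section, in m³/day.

Flow is parallel to layering, so each bed carries its own Darcy discharge and the transmissivities add.
Σ(K_i·b_i) = 0.465×1.40 + 0.655×10.8 = 7.725 m²/day.
Hydraulic gradient i = Δh / L = 10.1 / 1110 = 0.009099.
Q = Σ(K_i·b_i) · W · i = 7.725 × 812 × 0.009099 = 57.08 m³/day.

57.1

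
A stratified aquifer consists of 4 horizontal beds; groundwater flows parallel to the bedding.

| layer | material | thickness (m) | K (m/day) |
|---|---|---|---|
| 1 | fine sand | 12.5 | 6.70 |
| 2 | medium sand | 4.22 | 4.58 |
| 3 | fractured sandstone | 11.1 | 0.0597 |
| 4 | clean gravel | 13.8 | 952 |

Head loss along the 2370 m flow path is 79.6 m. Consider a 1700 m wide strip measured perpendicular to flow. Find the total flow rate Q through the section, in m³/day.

756000

Flow is parallel to layering, so each bed carries its own Darcy discharge and the transmissivities add.
Σ(K_i·b_i) = 6.70×12.5 + 4.58×4.22 + 0.0597×11.1 + 952×13.8 = 13241 m²/day.
Hydraulic gradient i = Δh / L = 79.6 / 2370 = 0.03359.
Q = Σ(K_i·b_i) · W · i = 13241 × 1700 × 0.03359 = 7.560e+05 m³/day.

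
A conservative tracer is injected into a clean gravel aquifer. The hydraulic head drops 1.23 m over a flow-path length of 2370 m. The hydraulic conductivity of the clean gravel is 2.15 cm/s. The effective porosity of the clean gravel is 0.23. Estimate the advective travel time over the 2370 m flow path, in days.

565

Convert K: 2.15 cm/s × 864 = 1858 m/day.
Hydraulic gradient i = Δh / L = 1.23 / 2370 = 0.0005190.
Darcy flux q = K · i = 1858 × 0.0005190 = 0.9641 m/day.
Seepage velocity v = q / n_e = 0.9641 / 0.23 = 4.192 m/day.
Travel time t = L / v = 2370 / 4.192 = 565.4 days.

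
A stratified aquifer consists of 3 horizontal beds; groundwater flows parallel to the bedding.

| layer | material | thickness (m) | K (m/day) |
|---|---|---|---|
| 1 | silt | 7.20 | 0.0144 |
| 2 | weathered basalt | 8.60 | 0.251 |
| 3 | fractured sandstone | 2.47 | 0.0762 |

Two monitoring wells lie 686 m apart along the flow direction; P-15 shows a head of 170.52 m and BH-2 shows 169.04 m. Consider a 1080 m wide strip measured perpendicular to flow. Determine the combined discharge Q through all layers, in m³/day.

Flow is parallel to layering, so each bed carries its own Darcy discharge and the transmissivities add.
Σ(K_i·b_i) = 0.0144×7.20 + 0.251×8.60 + 0.0762×2.47 = 2.450 m²/day.
Hydraulic gradient i = (170.52 − 169.04) / 686 = 1.48 / 686 = 0.002157.
Q = Σ(K_i·b_i) · W · i = 2.450 × 1080 × 0.002157 = 5.710 m³/day.

5.71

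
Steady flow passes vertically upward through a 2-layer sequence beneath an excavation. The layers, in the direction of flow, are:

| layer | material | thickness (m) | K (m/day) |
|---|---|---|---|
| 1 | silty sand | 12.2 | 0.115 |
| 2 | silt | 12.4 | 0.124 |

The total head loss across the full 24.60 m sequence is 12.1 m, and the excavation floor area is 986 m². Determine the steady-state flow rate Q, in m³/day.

57.9

Flow is perpendicular to layering, so the layers act in series and the equivalent K is the thickness-weighted harmonic mean.
Total thickness L = 12.2 + 12.4 = 24.60 m.
Σ(b_i/K_i) = 12.2/0.115 + 12.4/0.124 = 206.1 d.
K_eq = L / Σ(b_i/K_i) = 24.60 / 206.1 = 0.1194 m/day.
Q = K_eq · A · (Δh/L) = 0.1194 × 986 × (12.1/24.60) = 57.89 m³/day.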